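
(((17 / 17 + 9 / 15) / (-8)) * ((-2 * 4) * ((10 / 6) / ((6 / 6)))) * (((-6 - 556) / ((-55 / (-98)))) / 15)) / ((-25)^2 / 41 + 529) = -9032464 / 27613575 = -0.33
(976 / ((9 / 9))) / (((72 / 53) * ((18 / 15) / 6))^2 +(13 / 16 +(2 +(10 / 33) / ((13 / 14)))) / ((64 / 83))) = 30109172121600 / 127856113339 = 235.49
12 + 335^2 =112237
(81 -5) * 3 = 228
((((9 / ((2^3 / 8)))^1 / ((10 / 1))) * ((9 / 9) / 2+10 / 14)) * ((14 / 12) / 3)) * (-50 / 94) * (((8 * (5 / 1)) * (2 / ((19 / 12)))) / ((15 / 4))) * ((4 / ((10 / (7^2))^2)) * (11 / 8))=-1795948 / 4465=-402.23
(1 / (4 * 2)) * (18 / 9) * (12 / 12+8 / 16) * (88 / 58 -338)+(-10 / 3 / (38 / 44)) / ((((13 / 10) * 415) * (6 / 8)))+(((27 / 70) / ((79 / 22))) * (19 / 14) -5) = -54286082510969 / 414255916620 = -131.04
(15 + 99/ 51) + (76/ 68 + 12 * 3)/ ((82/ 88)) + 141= 137849/ 697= 197.77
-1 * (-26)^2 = -676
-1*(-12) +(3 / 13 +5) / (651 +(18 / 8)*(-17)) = 382628 / 31863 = 12.01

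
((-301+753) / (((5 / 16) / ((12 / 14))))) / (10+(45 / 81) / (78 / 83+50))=123.84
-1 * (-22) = 22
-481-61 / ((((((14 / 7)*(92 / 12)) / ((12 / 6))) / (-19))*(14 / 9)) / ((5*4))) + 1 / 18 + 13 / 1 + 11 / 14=1476.51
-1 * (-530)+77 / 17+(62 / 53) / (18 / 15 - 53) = 124731979 / 233359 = 534.51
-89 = -89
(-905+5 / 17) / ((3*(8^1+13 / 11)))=-169180 / 5151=-32.84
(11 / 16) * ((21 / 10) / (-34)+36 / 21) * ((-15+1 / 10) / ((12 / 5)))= -2148729 / 304640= -7.05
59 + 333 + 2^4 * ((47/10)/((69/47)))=152912/345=443.22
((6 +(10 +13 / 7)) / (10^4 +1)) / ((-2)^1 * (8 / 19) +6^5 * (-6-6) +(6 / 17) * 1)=-40375 / 2110006359538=-0.00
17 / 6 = 2.83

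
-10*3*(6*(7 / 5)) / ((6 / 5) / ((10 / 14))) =-150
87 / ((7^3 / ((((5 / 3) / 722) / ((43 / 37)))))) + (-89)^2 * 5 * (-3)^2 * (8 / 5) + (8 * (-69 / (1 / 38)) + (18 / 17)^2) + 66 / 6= 1690617109416731 / 3077496842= 549348.12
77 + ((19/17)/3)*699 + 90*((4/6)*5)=10836/17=637.41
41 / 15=2.73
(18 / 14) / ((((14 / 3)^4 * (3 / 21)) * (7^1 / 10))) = 3645 / 134456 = 0.03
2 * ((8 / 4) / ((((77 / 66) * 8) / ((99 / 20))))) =297 / 140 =2.12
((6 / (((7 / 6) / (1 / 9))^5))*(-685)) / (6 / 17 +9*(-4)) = 372640 / 412494201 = 0.00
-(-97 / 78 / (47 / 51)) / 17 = 97 / 1222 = 0.08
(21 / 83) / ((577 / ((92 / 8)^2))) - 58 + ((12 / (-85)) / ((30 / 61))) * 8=-4904297739 / 81414700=-60.24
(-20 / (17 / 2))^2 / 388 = 400 / 28033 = 0.01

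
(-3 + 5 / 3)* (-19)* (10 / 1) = 760 / 3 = 253.33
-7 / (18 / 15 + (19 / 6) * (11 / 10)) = -420 / 281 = -1.49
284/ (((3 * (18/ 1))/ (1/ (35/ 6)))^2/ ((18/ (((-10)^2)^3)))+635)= 284/ 5512500635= 0.00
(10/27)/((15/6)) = 0.15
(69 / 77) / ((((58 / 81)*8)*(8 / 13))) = 72657 / 285824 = 0.25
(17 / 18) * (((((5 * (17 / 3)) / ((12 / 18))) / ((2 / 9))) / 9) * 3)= 60.21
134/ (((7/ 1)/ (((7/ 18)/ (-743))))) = -67/ 6687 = -0.01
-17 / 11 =-1.55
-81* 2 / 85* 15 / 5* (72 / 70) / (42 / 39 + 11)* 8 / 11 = -1819584 / 5137825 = -0.35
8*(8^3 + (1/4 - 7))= 4042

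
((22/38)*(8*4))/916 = 88/4351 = 0.02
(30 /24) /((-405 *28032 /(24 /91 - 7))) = 613 /826495488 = 0.00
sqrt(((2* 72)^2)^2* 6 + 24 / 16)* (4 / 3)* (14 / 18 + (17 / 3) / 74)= 569* sqrt(10319560710) / 999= 57859.86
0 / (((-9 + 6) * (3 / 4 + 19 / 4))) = 0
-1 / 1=-1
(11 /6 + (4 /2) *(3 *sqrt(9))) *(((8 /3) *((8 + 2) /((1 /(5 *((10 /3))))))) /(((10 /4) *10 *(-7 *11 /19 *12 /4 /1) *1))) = -25840 /891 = -29.00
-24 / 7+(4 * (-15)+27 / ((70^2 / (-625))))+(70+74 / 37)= 1005 / 196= 5.13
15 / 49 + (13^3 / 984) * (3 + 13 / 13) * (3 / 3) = 9.24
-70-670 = -740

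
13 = 13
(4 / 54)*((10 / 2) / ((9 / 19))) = 190 / 243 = 0.78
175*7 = 1225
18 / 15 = 6 / 5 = 1.20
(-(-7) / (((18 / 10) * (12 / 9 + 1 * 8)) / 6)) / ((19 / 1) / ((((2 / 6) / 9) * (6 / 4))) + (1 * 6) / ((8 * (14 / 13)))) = 140 / 19191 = 0.01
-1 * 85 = -85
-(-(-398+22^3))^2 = -105062500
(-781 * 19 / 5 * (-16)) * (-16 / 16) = -237424 / 5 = -47484.80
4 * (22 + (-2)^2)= 104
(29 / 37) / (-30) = -29 / 1110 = -0.03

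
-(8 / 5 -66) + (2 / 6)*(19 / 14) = 13619 / 210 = 64.85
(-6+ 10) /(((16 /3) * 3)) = 1 /4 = 0.25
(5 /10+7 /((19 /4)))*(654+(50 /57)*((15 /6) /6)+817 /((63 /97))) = 114450325 /30324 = 3774.25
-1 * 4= -4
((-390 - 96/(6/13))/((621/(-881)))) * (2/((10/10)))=45812/27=1696.74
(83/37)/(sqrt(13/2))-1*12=-12 + 83*sqrt(26)/481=-11.12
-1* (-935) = 935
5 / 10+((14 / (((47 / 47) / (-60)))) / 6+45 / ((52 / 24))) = -3087 / 26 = -118.73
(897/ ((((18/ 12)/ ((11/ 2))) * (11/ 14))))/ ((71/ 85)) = 355810/ 71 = 5011.41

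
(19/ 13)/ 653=19/ 8489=0.00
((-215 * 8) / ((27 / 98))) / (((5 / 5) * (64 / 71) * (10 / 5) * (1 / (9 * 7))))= -5235895 / 24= -218162.29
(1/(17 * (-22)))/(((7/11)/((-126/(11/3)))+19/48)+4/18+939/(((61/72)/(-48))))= 13176/262155989843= 0.00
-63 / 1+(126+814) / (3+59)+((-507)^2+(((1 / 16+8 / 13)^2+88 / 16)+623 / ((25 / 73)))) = 8678341665311 / 33529600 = 258826.28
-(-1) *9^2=81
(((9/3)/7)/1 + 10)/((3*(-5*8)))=-73/840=-0.09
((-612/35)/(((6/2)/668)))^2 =18570057984/1225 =15159231.01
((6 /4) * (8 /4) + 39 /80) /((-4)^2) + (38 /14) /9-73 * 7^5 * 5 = -494690473303 /80640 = -6134554.48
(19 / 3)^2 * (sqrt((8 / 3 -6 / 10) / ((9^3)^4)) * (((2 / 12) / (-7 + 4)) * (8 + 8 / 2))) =-722 * sqrt(465) / 215233605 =-0.00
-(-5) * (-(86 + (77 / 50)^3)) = -11206533 / 25000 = -448.26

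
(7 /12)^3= 343 /1728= 0.20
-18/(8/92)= -207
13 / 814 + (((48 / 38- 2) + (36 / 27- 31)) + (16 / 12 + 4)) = -1162465 / 46398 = -25.05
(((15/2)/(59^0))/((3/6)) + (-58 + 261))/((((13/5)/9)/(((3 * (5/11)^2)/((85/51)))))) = 441450/1573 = 280.64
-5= -5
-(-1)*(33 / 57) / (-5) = -11 / 95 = -0.12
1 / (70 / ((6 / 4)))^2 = 9 / 19600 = 0.00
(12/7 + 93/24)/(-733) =-313/41048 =-0.01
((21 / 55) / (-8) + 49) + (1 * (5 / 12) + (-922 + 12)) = -1136033 / 1320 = -860.63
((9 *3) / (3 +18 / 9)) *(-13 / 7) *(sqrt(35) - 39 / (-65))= -65.35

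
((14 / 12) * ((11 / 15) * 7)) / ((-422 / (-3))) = 539 / 12660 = 0.04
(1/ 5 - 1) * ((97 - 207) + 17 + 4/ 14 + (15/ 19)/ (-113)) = 5574032/ 75145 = 74.18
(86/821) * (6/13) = 516/10673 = 0.05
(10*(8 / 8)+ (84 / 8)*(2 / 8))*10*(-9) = -4545 / 4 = -1136.25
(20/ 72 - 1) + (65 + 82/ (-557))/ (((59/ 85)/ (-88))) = -4864027939/ 591534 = -8222.74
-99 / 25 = -3.96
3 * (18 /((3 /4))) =72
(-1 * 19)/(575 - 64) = -19/511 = -0.04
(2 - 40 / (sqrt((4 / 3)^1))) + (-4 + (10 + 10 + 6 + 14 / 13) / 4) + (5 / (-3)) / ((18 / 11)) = 2633 / 702 - 20* sqrt(3) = -30.89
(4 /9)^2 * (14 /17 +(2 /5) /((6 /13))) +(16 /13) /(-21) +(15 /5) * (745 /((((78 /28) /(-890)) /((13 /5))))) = -3489561349324 /1879605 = -1856539.72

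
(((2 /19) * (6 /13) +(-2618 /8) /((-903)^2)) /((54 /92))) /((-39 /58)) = -3698639729 /30297220317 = -0.12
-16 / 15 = -1.07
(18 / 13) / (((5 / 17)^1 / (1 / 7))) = 306 / 455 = 0.67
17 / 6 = 2.83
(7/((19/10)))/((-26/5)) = -175/247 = -0.71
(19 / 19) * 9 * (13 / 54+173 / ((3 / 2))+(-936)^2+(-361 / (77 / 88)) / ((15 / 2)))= 1655935907 / 210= 7885409.08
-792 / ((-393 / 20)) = 5280 / 131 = 40.31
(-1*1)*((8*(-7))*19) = 1064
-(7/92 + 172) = -15831/92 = -172.08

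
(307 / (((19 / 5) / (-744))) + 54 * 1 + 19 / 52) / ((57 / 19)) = -59332367 / 2964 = -20017.67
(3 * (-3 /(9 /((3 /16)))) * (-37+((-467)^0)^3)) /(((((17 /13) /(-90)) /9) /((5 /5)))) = -4181.03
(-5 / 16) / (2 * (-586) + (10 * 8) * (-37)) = 5 / 66112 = 0.00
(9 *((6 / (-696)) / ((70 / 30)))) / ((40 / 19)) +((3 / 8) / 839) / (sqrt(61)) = -513 / 32480 +3 *sqrt(61) / 409432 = -0.02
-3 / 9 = -1 / 3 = -0.33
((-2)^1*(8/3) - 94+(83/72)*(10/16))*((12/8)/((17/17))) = -56801/384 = -147.92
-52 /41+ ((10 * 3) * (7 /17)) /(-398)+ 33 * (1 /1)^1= 4396978 /138703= 31.70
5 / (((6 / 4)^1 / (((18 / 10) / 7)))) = 6 / 7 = 0.86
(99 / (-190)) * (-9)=891 / 190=4.69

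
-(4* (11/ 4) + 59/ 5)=-114/ 5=-22.80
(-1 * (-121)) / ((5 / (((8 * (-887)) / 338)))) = -429308 / 845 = -508.06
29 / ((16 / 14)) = 25.38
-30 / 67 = -0.45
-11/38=-0.29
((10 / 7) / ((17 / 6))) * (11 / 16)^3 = 19965 / 121856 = 0.16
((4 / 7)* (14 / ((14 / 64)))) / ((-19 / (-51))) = 98.17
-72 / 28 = -18 / 7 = -2.57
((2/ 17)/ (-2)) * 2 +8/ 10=58/ 85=0.68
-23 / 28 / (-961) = 23 / 26908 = 0.00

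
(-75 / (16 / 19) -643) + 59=-10769 / 16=-673.06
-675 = -675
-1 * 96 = -96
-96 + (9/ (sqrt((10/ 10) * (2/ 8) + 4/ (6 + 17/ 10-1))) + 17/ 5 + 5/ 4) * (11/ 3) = -1579/ 20 + 66 * sqrt(15209)/ 227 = -43.09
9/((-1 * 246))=-3/82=-0.04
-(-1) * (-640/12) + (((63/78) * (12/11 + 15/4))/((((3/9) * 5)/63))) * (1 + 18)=47272429/17160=2754.80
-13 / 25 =-0.52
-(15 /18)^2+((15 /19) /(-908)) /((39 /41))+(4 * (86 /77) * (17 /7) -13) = -1547973593 /543981438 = -2.85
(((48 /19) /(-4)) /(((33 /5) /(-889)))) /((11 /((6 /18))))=17780 /6897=2.58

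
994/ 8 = 497/ 4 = 124.25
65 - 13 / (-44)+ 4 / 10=14453 / 220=65.70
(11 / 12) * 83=913 / 12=76.08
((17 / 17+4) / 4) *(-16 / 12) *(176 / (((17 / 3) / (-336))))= 295680 / 17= 17392.94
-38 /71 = -0.54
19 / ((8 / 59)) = 1121 / 8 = 140.12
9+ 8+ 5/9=158/9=17.56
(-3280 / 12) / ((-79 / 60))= 16400 / 79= 207.59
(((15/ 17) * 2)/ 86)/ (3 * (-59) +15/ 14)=-70/ 600151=-0.00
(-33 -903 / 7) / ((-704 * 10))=81 / 3520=0.02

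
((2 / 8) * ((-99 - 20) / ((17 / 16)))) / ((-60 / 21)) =49 / 5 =9.80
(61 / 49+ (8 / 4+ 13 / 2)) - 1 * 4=563 / 98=5.74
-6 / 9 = -2 / 3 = -0.67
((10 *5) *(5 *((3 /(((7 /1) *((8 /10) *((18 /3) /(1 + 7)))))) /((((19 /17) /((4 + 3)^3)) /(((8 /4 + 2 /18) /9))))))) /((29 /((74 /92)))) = 19263125 /54027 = 356.55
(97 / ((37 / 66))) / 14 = 12.36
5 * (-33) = -165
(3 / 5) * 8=24 / 5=4.80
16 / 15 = 1.07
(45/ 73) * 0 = 0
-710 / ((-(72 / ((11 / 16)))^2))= 42955 / 663552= 0.06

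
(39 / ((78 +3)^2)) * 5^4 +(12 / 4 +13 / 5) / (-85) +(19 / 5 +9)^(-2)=13916414219 / 3807129600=3.66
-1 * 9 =-9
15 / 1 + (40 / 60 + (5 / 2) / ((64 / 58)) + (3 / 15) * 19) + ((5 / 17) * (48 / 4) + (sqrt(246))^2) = 4426991 / 16320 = 271.26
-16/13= -1.23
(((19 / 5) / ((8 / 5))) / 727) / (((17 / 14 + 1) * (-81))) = -133 / 7301988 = -0.00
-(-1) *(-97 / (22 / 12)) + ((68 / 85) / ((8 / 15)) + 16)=-779 / 22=-35.41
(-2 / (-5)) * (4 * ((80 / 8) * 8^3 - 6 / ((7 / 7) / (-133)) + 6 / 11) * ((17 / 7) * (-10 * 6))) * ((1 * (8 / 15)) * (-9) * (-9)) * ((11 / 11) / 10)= -5961023.70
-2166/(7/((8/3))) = -5776/7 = -825.14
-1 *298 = -298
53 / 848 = 1 / 16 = 0.06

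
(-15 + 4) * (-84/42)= 22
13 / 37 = 0.35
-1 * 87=-87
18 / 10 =9 / 5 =1.80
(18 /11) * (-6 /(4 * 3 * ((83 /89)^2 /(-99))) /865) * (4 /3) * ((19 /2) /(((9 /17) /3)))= 46052694 /5958985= 7.73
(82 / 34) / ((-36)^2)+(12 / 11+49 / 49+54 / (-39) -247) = -775961177 / 3150576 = -246.29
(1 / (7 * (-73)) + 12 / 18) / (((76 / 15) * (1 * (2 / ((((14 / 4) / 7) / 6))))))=5095 / 932064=0.01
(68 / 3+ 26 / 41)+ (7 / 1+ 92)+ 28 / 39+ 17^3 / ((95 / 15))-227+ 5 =6853504 / 10127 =676.76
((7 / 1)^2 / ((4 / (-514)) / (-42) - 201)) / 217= -37779 / 33628676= -0.00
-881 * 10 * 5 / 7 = -44050 / 7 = -6292.86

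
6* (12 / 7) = 72 / 7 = 10.29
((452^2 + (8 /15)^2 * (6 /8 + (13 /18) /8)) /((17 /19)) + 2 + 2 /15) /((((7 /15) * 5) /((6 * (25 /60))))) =244652.32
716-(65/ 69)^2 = 3404651/ 4761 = 715.11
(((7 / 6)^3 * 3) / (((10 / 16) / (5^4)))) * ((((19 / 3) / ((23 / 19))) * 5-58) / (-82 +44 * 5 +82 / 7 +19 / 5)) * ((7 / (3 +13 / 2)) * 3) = -46156223750 / 21132009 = -2184.19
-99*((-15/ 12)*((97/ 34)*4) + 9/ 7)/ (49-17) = 305811/ 7616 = 40.15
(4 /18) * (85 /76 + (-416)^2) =13152341 /342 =38457.14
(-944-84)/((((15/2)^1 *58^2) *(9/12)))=-2056/37845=-0.05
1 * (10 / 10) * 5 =5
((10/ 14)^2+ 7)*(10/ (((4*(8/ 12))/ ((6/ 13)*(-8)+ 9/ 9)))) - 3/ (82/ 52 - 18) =-419886/ 5551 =-75.64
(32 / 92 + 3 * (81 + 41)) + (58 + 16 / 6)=29464 / 69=427.01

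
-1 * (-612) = 612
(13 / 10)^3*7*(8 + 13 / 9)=261443 / 1800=145.25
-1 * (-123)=123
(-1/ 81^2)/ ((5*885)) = -1/ 29032425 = -0.00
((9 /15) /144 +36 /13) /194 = 0.01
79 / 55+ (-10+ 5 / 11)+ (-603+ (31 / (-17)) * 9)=-586732 / 935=-627.52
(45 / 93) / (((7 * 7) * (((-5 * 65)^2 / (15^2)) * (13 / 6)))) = 162 / 16686215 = 0.00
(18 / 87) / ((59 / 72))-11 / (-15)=0.99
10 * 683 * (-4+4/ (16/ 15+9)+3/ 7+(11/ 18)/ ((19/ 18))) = -355965940/ 20083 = -17724.74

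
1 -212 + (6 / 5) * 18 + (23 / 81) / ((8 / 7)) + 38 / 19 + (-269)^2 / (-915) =-52618607 / 197640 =-266.23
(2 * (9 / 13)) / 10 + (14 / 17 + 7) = 8798 / 1105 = 7.96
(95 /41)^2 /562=9025 /944722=0.01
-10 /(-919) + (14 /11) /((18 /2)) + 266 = 24214802 /90981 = 266.15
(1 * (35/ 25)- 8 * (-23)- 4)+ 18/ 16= 7301/ 40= 182.52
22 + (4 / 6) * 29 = 41.33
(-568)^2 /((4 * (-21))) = -80656 /21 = -3840.76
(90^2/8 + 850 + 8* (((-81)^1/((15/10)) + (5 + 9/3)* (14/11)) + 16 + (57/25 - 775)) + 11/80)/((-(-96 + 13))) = -19983339/365200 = -54.72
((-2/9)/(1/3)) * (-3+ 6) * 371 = -742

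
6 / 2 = 3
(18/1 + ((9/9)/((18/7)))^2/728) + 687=23755687/33696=705.00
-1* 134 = -134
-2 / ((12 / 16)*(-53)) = 8 / 159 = 0.05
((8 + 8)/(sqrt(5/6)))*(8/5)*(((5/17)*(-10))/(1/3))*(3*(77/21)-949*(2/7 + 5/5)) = 6500352*sqrt(30)/119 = 299192.39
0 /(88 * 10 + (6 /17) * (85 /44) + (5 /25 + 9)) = 0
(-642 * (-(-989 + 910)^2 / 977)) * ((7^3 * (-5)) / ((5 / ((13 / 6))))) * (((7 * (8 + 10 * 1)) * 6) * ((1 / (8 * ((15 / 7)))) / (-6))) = 437716348251 / 19540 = 22401041.36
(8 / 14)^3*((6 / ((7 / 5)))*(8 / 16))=960 / 2401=0.40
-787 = -787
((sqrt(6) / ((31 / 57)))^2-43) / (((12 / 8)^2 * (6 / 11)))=-18.51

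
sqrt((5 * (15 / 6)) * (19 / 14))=5 * sqrt(133) / 14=4.12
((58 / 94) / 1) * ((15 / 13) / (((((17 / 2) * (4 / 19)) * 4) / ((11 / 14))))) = 90915 / 1163344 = 0.08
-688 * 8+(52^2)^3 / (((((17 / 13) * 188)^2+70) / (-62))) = -103606366658688 / 5113123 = -20262834.80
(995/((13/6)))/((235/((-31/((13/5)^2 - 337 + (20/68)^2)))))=267426150/1457454349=0.18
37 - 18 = 19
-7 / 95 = -0.07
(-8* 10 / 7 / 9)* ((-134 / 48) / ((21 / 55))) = 36850 / 3969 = 9.28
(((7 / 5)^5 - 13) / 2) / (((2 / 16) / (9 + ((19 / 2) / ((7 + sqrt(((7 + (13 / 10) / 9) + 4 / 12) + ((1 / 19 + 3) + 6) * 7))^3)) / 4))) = -42630333737611467564 / 162916847932165625 - 86481328753782 * sqrt(23017930) / 32583369586433125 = -274.40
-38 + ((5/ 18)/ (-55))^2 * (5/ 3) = -4469251/ 117612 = -38.00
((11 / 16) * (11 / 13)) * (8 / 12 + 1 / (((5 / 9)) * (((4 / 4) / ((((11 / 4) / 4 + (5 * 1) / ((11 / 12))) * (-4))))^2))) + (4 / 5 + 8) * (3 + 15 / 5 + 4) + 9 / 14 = 251968909 / 349440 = 721.06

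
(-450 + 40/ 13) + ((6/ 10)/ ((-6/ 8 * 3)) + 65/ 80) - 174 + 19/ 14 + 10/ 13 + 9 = -13306039/ 21840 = -609.25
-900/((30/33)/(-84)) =83160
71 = 71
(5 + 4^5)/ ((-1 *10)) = -1029/ 10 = -102.90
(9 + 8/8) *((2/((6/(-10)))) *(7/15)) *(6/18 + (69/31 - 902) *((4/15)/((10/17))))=6339.89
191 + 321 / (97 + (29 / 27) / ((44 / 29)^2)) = 194.29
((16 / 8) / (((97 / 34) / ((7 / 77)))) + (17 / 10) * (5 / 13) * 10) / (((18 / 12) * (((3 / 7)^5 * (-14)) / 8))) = -1759049432 / 10111959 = -173.96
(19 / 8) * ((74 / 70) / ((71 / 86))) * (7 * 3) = 90687 / 1420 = 63.86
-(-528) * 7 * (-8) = -29568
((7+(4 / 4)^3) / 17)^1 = 8 / 17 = 0.47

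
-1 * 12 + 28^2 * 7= 5476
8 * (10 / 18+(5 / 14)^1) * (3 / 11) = 460 / 231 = 1.99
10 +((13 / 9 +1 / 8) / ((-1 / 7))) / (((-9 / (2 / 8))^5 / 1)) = 43535647511 / 4353564672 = 10.00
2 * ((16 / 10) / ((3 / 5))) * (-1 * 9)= -48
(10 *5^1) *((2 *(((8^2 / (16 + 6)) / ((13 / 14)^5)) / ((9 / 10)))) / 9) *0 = 0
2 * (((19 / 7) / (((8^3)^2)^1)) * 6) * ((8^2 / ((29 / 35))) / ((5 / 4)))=57 / 7424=0.01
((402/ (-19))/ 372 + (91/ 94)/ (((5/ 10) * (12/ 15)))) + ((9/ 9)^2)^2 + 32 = 3915853/ 110732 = 35.36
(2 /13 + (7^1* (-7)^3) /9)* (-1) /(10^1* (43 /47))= 293233 /10062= 29.14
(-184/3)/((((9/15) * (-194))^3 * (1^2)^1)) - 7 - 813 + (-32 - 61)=-67494903494/73926513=-913.00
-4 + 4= 0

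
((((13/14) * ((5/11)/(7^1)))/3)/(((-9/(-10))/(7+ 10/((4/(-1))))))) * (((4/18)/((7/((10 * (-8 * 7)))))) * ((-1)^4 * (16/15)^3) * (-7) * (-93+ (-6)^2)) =-16187392/18711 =-865.13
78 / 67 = 1.16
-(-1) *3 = 3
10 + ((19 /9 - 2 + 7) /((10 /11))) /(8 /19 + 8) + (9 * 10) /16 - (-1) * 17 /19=596743 /34200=17.45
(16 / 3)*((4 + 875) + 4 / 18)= 126608 / 27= 4689.19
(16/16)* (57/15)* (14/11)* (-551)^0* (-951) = -252966/55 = -4599.38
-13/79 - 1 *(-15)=1172/79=14.84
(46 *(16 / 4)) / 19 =184 / 19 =9.68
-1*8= -8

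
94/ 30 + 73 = 1142/ 15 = 76.13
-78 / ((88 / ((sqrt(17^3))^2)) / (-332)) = 15903381 / 11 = 1445761.91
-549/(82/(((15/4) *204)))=-419985/82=-5121.77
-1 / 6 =-0.17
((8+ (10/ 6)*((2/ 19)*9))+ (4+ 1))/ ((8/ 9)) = 2493/ 152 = 16.40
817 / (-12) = -817 / 12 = -68.08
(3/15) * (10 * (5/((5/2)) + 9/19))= 94/19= 4.95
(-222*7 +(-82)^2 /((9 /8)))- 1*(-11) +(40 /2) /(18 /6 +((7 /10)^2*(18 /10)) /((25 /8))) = 136622695 /30771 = 4439.98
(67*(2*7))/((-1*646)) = -469/323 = -1.45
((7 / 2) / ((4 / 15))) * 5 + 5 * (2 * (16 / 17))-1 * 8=67.04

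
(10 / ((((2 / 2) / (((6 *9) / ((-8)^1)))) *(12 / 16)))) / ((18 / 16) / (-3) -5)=16.74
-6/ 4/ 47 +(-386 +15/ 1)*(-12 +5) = 244115/ 94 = 2596.97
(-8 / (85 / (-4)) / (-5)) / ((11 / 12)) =-384 / 4675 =-0.08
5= 5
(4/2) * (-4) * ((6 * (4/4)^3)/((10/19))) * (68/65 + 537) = -15947688/325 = -49069.81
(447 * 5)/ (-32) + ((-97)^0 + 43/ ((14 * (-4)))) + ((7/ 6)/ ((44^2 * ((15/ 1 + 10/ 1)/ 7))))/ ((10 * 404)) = -571686158657/ 8212512000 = -69.61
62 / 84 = 31 / 42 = 0.74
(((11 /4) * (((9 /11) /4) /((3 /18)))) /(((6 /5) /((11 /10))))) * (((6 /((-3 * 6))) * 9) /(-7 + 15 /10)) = 27 /16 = 1.69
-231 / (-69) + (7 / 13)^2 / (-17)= 3.33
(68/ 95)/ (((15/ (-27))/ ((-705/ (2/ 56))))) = 2416176/ 95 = 25433.43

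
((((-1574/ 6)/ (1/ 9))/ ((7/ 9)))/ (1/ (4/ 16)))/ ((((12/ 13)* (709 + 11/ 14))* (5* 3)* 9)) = -10231/ 1192440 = -0.01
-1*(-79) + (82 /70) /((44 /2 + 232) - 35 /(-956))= 671544331 /8500065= 79.00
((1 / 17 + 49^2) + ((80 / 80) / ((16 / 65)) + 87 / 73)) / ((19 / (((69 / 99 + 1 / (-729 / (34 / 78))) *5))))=6503541079595 / 14748240078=440.97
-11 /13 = -0.85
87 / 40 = 2.18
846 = 846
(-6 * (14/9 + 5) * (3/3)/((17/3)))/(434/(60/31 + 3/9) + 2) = -12449/346664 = -0.04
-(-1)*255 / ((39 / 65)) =425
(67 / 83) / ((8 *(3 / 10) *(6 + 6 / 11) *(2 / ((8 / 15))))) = 737 / 53784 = 0.01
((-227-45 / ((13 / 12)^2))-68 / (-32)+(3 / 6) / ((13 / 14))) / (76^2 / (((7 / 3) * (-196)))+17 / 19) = 2314466931 / 103396904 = 22.38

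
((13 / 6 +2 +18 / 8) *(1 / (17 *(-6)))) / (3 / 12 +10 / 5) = -77 / 2754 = -0.03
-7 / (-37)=7 / 37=0.19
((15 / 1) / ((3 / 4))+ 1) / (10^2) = 21 / 100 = 0.21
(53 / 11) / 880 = 53 / 9680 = 0.01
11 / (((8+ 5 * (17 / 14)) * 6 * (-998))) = -77 / 589818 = -0.00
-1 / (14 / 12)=-0.86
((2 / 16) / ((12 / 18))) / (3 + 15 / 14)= 7 / 152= 0.05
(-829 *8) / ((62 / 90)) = -9627.10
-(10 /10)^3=-1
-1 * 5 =-5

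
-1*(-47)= 47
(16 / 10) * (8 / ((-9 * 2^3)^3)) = -1 / 29160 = -0.00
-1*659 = -659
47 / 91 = 0.52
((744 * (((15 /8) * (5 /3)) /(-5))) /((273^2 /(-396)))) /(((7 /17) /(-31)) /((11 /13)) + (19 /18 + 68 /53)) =113150715480 /106380152333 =1.06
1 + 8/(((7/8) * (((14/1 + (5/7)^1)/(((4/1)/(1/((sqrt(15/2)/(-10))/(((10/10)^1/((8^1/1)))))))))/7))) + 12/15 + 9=-27.32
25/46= 0.54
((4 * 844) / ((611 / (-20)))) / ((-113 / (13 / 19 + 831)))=1066951040 / 1311817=813.34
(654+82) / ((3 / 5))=3680 / 3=1226.67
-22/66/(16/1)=-1/48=-0.02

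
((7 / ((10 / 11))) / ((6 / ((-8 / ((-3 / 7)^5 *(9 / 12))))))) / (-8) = -1294139 / 10935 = -118.35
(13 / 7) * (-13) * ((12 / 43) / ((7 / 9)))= -18252 / 2107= -8.66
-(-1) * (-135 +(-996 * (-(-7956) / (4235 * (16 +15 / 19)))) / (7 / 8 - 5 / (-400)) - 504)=-14667335721 / 19183703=-764.57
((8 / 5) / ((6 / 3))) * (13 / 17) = 52 / 85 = 0.61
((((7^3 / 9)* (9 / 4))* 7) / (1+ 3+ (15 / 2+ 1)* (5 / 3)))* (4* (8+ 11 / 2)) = 194481 / 109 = 1784.23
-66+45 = -21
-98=-98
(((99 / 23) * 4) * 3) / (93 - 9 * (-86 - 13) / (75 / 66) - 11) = 7425 / 124499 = 0.06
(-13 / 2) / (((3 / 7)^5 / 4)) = -436982 / 243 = -1798.28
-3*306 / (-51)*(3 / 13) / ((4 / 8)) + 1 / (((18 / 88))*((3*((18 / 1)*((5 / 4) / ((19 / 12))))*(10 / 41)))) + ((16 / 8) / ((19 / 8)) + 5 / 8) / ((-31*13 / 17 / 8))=8.28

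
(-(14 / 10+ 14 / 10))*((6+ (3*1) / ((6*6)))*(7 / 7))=-511 / 30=-17.03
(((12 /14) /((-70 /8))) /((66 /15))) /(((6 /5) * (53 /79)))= -0.03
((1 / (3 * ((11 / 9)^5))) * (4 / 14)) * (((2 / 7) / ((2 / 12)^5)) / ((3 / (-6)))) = -155.16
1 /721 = 0.00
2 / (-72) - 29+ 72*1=1547 / 36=42.97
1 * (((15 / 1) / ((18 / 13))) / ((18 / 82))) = 2665 / 54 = 49.35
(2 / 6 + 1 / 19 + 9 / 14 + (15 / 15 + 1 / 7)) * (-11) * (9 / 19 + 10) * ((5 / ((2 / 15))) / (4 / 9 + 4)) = -2111.07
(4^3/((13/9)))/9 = 4.92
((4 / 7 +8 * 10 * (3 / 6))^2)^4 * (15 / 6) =105800258559305482240 / 5764801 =18352803255360.50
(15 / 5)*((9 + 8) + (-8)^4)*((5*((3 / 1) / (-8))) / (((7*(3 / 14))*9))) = -6855 / 4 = -1713.75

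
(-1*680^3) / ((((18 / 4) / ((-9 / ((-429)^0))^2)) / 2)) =-11319552000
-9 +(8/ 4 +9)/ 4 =-6.25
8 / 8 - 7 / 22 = 15 / 22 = 0.68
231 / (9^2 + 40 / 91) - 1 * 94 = -675613 / 7411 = -91.16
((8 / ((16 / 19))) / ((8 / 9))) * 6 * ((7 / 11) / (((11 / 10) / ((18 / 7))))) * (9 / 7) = 207765 / 1694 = 122.65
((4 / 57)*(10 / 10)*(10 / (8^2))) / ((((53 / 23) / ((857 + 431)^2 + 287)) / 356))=5660743095 / 2014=2810696.67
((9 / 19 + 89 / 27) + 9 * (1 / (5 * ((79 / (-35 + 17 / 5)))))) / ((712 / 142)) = 694309 / 1141425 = 0.61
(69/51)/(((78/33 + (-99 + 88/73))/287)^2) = 1221582267983/99829272737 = 12.24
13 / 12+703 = 8449 / 12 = 704.08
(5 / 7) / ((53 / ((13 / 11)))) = 65 / 4081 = 0.02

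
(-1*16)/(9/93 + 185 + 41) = -0.07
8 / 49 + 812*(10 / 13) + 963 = 1011415 / 637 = 1587.78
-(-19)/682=19/682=0.03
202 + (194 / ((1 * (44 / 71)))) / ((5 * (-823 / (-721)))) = 23252587 / 90530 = 256.85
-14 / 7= -2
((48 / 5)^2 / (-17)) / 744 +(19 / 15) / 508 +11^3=26724653461 / 20078700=1331.00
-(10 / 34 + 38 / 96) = -563 / 816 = -0.69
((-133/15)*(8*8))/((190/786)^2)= -23064384/2375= -9711.32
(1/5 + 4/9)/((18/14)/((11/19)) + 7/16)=35728/147375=0.24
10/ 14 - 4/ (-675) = 3403/ 4725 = 0.72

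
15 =15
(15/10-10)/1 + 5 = -7/2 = -3.50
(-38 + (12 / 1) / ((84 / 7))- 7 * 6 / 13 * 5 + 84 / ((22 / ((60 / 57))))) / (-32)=133499 / 86944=1.54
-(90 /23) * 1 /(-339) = 0.01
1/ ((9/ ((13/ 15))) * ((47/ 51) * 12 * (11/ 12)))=221/ 23265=0.01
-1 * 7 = -7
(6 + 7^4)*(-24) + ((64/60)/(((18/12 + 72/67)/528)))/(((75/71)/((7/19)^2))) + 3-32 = -2698059982099/46704375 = -57768.89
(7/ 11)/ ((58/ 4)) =14/ 319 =0.04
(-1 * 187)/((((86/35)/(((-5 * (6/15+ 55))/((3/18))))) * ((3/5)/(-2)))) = -18129650/43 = -421619.77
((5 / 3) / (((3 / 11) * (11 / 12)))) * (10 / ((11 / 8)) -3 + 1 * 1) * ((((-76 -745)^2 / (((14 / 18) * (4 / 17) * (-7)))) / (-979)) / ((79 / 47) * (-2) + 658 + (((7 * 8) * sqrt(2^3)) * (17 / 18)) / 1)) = 36491074670480895 / 1198432886172676 -1684657575646515 * sqrt(2) / 342409396049336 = 23.49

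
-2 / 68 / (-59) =1 / 2006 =0.00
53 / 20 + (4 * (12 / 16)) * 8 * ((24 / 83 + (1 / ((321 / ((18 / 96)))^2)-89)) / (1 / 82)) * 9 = -119448090703511 / 76021360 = -1571243.80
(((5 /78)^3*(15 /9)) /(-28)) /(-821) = 625 /32727004128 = 0.00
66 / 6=11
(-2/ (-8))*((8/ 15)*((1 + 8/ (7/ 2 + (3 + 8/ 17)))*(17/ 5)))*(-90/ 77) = -34612/ 30415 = -1.14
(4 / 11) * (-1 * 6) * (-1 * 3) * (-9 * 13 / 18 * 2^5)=-14976 / 11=-1361.45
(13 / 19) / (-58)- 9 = -9931 / 1102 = -9.01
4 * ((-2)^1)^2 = 16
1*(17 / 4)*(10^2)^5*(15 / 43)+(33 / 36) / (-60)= 458999999999527 / 30960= 14825581395.33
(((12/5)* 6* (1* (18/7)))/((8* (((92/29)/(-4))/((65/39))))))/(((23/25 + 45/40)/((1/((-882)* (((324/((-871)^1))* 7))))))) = -1262950/609827589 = -0.00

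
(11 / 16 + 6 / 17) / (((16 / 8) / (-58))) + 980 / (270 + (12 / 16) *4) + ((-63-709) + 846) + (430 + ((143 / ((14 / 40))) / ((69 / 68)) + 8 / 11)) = 5515759551 / 6262256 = 880.79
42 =42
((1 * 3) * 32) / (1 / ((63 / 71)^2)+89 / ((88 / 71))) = 1.31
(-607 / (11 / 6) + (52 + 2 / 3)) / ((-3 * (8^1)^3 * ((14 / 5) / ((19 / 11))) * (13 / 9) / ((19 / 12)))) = 4146085 / 33825792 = 0.12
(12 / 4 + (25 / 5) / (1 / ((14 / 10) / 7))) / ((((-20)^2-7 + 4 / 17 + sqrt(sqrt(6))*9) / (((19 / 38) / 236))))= -116236674225*6^(1 / 4) / 235660578099126802-60886809*6^(3 / 4) / 235660578099126802 + 2660315805*sqrt(6) / 235660578099126802 + 5078706975125 / 235660578099126802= 0.00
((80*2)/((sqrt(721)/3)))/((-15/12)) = -384*sqrt(721)/721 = -14.30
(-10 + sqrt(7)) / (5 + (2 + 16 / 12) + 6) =-30 / 43 + 3 * sqrt(7) / 43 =-0.51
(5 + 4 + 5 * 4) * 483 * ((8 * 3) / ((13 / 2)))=672336 / 13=51718.15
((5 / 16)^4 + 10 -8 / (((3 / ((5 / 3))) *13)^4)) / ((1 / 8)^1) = 122923862465185 / 1535088402432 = 80.08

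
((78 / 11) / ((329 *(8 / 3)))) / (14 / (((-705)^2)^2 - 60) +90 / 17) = 491350328773785 / 321845581873549888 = 0.00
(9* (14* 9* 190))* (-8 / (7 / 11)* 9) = -24377760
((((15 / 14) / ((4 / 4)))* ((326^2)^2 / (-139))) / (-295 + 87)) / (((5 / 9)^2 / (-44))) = -3773804274306 / 63245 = -59669606.68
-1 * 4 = -4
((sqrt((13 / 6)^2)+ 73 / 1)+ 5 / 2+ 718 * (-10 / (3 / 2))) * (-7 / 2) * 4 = 65926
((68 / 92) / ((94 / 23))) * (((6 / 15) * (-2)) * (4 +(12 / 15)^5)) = -459816 / 734375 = -0.63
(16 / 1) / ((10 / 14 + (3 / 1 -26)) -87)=-112 / 765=-0.15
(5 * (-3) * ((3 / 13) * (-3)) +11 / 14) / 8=2033 / 1456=1.40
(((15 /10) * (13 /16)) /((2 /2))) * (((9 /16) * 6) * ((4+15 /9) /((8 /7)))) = 41769 /2048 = 20.40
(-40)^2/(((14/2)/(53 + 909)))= 219885.71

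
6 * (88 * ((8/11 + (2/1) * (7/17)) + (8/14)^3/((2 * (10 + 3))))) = 62356512/75803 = 822.61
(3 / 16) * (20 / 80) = 3 / 64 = 0.05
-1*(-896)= 896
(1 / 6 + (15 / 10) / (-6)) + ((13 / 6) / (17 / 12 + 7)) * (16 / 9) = 1361 / 3636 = 0.37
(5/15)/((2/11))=11/6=1.83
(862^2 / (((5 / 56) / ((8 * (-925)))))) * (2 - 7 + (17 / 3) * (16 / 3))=-13979451485440 / 9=-1553272387271.11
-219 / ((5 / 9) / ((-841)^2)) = -1394050851 / 5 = -278810170.20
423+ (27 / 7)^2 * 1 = 21456 / 49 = 437.88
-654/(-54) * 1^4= 12.11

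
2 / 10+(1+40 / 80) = 17 / 10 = 1.70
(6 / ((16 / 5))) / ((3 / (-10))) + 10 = 15 / 4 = 3.75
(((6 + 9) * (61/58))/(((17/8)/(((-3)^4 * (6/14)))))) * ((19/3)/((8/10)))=7040925/3451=2040.26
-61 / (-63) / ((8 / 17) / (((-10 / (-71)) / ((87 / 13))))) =67405 / 1556604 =0.04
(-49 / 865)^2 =2401 / 748225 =0.00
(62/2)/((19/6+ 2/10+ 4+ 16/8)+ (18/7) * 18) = 210/377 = 0.56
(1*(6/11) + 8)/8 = 47/44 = 1.07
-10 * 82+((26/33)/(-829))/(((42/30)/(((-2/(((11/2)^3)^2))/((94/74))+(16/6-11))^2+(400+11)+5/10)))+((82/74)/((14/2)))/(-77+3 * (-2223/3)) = -834129135971677334287343828537/1016825707899405498200544900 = -820.33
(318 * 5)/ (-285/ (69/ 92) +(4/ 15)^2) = -178875/ 42742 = -4.18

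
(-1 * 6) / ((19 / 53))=-318 / 19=-16.74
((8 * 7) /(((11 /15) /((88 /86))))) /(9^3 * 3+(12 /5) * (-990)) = -160 /387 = -0.41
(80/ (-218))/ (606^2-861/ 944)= -37760/ 37787021607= -0.00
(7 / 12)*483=1127 / 4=281.75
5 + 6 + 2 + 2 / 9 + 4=155 / 9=17.22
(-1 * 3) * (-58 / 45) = 58 / 15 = 3.87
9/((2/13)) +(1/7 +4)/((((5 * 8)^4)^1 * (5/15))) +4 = 62.50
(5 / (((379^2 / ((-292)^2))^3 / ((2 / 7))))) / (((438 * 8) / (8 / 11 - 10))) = -180440151454720 / 228205435790926517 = -0.00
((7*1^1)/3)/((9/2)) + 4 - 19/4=-25/108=-0.23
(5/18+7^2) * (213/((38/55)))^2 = 13525885175/2888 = 4683478.25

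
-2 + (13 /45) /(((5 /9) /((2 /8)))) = -187 /100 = -1.87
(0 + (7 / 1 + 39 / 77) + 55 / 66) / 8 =3853 / 3696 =1.04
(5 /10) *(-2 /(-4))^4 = 1 /32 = 0.03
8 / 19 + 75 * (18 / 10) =2573 / 19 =135.42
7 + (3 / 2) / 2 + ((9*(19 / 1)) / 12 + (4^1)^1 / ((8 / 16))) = 30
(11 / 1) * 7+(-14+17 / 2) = 143 / 2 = 71.50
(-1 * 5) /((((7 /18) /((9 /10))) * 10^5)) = -81 /700000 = -0.00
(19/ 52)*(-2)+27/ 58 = -0.27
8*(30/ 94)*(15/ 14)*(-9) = -8100/ 329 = -24.62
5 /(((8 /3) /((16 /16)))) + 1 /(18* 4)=17 /9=1.89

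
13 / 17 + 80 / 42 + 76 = 28085 / 357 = 78.67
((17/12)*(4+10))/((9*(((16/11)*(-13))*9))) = -1309/101088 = -0.01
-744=-744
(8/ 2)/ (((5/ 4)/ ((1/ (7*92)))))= 4/ 805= 0.00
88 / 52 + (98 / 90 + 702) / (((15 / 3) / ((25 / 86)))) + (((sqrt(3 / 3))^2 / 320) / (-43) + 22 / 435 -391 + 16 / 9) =-1798005593 / 5187520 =-346.60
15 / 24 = 0.62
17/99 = 0.17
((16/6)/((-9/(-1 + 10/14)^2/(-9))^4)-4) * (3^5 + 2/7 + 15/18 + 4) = -360439276222/363182463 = -992.45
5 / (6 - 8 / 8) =1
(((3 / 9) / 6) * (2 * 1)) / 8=1 / 72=0.01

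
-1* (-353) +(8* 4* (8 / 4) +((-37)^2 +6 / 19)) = 33940 / 19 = 1786.32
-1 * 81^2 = -6561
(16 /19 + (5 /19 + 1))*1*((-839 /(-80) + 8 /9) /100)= 0.24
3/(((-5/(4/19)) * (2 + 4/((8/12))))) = -3/190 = -0.02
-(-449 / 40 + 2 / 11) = 11.04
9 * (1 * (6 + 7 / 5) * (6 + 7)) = 865.80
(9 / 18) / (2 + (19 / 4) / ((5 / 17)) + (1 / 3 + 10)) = 30 / 1709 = 0.02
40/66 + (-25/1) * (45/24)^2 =-184345/2112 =-87.28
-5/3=-1.67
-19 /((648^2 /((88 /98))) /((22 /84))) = -2299 /216040608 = -0.00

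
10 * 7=70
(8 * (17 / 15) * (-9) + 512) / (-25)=-2152 / 125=-17.22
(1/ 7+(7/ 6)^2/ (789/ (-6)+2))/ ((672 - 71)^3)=617/ 1012035356262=0.00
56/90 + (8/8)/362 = 10181/16290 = 0.62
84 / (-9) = -28 / 3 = -9.33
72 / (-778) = -36 / 389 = -0.09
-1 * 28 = -28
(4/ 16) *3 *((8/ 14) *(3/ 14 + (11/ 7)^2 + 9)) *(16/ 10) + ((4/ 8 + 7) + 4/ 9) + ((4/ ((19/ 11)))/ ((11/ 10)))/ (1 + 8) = 16.19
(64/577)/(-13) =-64/7501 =-0.01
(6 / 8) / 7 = 3 / 28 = 0.11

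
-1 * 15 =-15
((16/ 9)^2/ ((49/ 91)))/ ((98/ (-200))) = -332800/ 27783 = -11.98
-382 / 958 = -191 / 479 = -0.40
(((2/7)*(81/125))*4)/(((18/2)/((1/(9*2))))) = 4/875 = 0.00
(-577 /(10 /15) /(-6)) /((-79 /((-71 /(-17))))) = -40967 /5372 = -7.63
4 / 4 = 1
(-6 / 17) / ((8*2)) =-3 / 136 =-0.02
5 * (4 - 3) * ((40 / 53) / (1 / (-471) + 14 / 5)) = 471000 / 349217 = 1.35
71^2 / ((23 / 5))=25205 / 23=1095.87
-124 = -124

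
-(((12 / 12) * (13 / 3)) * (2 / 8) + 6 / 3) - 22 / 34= -761 / 204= -3.73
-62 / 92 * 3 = -93 / 46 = -2.02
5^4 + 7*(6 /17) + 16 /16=10684 /17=628.47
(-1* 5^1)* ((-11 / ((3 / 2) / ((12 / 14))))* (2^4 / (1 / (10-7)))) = 10560 / 7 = 1508.57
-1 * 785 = -785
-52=-52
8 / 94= 4 / 47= 0.09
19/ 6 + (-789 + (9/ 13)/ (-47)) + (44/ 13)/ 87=-27847505/ 35438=-785.81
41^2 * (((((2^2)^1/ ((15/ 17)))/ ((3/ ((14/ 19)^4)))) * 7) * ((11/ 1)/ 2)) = 169063360928/ 5864445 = 28828.54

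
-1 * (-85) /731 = 5 /43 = 0.12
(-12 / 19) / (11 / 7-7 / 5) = -3.68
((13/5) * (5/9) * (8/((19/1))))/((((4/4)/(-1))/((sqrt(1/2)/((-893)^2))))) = -52 * sqrt(2)/136363779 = -0.00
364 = 364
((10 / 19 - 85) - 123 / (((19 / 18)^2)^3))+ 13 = -7546045994 / 47045881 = -160.40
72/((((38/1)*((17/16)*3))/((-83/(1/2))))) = -31872/323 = -98.67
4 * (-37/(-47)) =148/47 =3.15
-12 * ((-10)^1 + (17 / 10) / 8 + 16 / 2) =429 / 20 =21.45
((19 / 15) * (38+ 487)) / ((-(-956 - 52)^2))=-95 / 145152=-0.00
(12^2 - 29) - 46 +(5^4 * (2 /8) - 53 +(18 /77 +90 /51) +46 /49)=6420963 /36652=175.19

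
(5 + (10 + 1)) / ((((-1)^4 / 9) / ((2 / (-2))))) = -144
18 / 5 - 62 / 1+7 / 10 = -57.70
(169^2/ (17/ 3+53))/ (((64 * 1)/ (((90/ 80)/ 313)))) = 771147/ 28205056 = 0.03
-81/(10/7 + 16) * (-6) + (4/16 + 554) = 142041/244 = 582.14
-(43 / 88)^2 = -0.24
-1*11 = -11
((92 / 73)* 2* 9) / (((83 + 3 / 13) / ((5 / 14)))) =26910 / 276451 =0.10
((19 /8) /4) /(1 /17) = 323 /32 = 10.09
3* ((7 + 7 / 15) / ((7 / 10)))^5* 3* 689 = 23119003648 / 27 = 856259394.37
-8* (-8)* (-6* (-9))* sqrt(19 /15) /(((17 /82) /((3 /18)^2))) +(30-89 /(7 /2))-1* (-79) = 585 /7 +2624* sqrt(285) /85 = 604.73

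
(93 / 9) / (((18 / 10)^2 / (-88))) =-68200 / 243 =-280.66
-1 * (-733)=733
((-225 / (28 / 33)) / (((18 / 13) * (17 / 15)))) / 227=-160875 / 216104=-0.74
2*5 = 10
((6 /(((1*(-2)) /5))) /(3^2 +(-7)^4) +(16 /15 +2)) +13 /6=18896 /3615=5.23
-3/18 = -0.17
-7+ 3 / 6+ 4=-5 / 2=-2.50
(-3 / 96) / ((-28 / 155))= 155 / 896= 0.17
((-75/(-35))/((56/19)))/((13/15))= 4275/5096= 0.84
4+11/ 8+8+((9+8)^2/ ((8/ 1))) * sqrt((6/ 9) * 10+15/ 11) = 107/ 8+289 * sqrt(8745)/ 264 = 115.75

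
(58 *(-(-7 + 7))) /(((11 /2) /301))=0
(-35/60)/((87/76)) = -133/261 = -0.51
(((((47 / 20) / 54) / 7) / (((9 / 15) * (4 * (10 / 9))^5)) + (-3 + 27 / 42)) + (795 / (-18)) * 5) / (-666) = 3839590297211 / 11457331200000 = 0.34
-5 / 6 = -0.83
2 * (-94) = -188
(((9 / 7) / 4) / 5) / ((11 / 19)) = 171 / 1540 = 0.11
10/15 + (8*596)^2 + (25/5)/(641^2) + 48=28022749005473/1232643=22733872.67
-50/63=-0.79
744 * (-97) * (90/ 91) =-6495120/ 91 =-71374.95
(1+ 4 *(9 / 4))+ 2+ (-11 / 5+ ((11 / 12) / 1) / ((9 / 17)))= 11.53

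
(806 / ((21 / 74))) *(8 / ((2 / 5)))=1192880 / 21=56803.81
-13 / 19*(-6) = 4.11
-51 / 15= -17 / 5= -3.40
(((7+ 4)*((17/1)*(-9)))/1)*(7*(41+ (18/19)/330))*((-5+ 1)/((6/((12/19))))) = 367121664/1805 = 203391.50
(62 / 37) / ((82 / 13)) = 403 / 1517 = 0.27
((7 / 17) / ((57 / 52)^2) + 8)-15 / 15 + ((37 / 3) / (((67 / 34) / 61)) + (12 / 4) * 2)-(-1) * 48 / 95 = 7320346097 / 18503055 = 395.63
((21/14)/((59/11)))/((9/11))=0.34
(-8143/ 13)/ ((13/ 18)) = -146574/ 169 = -867.30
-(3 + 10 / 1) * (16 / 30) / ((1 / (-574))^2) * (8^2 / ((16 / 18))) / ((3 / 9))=-2467116288 / 5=-493423257.60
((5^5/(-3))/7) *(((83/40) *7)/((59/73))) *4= -3786875/354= -10697.39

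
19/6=3.17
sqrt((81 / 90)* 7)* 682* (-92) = -94116* sqrt(70) / 5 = -157486.19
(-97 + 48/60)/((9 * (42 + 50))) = -481/4140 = -0.12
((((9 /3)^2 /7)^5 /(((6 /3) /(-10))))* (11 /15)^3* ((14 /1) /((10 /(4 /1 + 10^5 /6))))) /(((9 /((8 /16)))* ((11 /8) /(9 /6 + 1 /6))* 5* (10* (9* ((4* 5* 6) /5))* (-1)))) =1512863 /1500625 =1.01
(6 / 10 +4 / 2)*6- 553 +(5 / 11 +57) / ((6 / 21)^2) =166.42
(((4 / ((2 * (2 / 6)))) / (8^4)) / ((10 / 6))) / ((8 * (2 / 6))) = 27 / 81920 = 0.00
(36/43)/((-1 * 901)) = -36/38743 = -0.00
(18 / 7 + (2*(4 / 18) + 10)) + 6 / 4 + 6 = 2585 / 126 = 20.52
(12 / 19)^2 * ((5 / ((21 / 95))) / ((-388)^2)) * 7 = 75 / 178771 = 0.00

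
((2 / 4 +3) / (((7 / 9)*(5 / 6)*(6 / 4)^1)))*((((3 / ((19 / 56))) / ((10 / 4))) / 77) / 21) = 288 / 36575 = 0.01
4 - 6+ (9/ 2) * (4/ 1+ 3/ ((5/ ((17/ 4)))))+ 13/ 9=10411/ 360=28.92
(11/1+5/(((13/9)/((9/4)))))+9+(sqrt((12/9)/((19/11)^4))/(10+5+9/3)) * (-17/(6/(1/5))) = 1445/52 - 2057 * sqrt(3)/292410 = 27.78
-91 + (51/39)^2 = -15090/169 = -89.29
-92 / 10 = -46 / 5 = -9.20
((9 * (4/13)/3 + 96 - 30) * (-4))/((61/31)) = -107880/793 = -136.04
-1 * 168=-168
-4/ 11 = -0.36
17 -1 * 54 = -37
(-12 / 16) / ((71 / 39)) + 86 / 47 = 18925 / 13348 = 1.42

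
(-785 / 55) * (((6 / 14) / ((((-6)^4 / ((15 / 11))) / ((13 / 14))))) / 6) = -10205 / 10245312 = -0.00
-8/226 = -4/113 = -0.04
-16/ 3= -5.33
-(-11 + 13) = -2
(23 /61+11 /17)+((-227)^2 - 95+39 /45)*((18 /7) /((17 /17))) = 4800453276 /36295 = 132262.11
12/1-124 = -112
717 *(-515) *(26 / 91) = -738510 / 7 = -105501.43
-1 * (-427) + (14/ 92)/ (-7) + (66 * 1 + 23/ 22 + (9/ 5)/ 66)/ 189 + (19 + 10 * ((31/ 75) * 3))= 31336061/ 68310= 458.73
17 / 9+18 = 19.89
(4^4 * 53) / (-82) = -6784 / 41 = -165.46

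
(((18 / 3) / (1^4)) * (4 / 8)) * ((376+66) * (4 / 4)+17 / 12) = 5321 / 4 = 1330.25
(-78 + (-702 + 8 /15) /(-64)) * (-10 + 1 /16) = 1705487 /2560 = 666.21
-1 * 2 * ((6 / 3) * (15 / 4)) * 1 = -15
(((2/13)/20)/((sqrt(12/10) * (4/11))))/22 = sqrt(30)/6240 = 0.00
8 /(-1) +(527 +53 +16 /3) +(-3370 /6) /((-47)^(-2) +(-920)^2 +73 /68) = 44041106169056 /76283758875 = 577.33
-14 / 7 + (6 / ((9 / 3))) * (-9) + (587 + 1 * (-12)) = 555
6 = 6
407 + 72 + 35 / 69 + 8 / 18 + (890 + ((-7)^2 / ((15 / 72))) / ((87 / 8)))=41768252 / 30015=1391.58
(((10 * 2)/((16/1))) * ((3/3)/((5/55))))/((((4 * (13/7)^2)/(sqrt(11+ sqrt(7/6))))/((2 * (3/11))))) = 245 * sqrt(6 * sqrt(42)+ 396)/2704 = 1.89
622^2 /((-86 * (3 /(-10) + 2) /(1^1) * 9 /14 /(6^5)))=-23398744320 /731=-32009226.16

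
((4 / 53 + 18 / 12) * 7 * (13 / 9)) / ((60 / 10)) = 15197 / 5724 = 2.65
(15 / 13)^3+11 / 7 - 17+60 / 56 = -394347 / 30758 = -12.82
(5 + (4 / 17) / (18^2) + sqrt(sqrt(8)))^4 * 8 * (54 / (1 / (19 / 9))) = 304 * (1377 * 2^(3 / 4) + 6886)^4 / 1198435061547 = 1818677.36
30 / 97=0.31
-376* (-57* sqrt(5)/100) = 5358* sqrt(5)/25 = 479.23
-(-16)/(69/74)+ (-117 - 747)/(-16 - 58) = 73616/2553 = 28.84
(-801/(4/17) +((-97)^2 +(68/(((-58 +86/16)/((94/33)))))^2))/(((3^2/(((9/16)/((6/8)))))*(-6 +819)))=4646497631515/7532234881776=0.62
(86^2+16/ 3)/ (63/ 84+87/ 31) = 393328/ 189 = 2081.10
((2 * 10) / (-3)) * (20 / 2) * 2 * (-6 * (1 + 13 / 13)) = 1600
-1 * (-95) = 95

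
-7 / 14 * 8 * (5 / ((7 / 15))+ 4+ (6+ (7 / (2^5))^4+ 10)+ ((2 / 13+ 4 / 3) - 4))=-8073642097 / 71565312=-112.82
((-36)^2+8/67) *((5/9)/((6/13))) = 2822300/1809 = 1560.14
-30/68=-15/34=-0.44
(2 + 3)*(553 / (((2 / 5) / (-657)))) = -9083025 / 2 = -4541512.50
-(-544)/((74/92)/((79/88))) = 247112/407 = 607.15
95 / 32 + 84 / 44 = 1717 / 352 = 4.88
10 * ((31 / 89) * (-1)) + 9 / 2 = 181 / 178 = 1.02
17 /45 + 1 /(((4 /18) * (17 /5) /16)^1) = 16489 /765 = 21.55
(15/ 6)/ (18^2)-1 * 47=-30451/ 648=-46.99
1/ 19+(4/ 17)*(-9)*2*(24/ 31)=-32305/ 10013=-3.23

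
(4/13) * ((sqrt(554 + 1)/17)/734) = 2 * sqrt(555)/81107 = 0.00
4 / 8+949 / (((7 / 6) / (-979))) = -11148845 / 14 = -796346.07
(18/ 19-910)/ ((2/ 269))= -2323084/ 19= -122267.58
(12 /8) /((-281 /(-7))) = 21 /562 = 0.04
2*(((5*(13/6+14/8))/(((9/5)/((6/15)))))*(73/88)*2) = 17155/1188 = 14.44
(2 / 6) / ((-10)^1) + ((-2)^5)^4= 31457279 / 30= 1048575.97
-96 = -96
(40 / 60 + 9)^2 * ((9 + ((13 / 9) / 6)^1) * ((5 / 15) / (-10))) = -419659 / 14580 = -28.78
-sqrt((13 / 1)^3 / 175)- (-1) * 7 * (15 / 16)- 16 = -151 / 16- 13 * sqrt(91) / 35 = -12.98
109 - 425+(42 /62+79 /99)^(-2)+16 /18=-58061126575 /184525056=-314.65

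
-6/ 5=-1.20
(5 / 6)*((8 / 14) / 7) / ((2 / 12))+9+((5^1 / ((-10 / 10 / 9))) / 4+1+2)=227 / 196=1.16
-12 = -12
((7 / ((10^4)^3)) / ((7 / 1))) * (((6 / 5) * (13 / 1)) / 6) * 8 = 13 / 625000000000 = 0.00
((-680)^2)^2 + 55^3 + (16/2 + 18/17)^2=61792224746091/289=213813926457.06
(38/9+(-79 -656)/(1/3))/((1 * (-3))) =19807/27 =733.59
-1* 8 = -8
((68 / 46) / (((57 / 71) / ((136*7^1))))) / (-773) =-2298128 / 1013403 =-2.27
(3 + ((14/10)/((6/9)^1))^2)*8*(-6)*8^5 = -11654922.24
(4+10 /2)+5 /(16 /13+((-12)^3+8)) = 201031 /22344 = 9.00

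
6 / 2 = 3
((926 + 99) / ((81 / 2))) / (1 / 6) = 4100 / 27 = 151.85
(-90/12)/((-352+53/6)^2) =-270/4239481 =-0.00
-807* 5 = -4035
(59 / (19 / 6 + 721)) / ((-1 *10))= -177 / 21725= -0.01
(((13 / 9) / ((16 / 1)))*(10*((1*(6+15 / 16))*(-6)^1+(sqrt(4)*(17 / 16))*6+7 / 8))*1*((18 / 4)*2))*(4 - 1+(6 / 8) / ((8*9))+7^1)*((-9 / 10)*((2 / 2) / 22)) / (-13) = -20181 / 2816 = -7.17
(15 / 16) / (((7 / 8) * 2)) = 15 / 28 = 0.54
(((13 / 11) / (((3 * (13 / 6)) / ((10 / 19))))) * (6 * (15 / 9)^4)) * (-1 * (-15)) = 125000 / 1881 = 66.45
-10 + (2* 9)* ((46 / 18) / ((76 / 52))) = 408 / 19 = 21.47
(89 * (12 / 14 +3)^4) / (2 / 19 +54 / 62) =27858668661 / 1380575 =20179.03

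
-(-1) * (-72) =-72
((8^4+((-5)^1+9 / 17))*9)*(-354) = -221605416 / 17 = -13035612.71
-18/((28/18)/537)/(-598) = 43497/4186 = 10.39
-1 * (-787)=787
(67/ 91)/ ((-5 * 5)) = -67/ 2275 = -0.03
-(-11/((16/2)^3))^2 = -121/262144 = -0.00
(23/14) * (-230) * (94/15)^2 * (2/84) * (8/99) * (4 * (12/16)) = -18696976/218295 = -85.65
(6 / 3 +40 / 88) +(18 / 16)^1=315 / 88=3.58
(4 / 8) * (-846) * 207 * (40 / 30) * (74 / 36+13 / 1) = -1757706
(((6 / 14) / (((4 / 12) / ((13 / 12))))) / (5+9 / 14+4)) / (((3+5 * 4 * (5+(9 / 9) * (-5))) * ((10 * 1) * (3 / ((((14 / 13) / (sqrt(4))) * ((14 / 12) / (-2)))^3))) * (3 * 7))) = -0.00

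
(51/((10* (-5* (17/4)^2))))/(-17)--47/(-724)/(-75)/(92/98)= 612691/144372840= 0.00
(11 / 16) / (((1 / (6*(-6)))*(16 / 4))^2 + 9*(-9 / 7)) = -6237 / 104864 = -0.06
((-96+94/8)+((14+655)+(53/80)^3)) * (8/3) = 99846959/64000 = 1560.11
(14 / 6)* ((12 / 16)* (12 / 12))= 7 / 4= 1.75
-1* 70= -70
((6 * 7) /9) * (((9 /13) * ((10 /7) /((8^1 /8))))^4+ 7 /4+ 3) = 1565364259 /58778538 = 26.63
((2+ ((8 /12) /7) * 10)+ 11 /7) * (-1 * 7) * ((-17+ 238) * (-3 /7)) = 20995 /7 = 2999.29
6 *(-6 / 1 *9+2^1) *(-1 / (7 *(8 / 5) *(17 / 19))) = 3705 / 119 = 31.13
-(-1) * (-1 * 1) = -1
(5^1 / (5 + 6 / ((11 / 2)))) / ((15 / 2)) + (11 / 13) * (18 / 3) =5.19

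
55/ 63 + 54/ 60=1117/ 630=1.77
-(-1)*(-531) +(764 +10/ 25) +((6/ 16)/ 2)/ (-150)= 186719/ 800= 233.40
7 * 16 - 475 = -363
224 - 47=177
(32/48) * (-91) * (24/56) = -26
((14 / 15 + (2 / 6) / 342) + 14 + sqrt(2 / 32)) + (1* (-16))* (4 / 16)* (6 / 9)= 128431 / 10260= 12.52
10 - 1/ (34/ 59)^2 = 8079/ 1156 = 6.99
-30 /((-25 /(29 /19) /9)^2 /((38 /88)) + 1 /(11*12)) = -89919720 /23012707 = -3.91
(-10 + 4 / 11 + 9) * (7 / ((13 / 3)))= -147 / 143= -1.03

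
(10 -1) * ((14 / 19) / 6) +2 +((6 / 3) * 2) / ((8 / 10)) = 154 / 19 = 8.11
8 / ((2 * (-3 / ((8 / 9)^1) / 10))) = -320 / 27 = -11.85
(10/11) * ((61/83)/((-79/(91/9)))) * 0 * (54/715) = 0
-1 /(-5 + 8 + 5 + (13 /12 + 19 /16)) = -48 /493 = -0.10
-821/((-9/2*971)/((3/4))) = 821/5826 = 0.14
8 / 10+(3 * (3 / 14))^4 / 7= 1108453 / 1344560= 0.82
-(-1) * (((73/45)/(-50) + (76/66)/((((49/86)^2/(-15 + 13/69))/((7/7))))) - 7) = -11631356117/195252750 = -59.57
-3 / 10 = -0.30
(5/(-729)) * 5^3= -0.86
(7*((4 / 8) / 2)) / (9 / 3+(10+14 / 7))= 7 / 60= 0.12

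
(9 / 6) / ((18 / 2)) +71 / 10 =109 / 15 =7.27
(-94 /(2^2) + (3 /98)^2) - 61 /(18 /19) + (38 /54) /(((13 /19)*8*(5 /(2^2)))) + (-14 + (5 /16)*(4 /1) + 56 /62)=-13014553912 /130626405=-99.63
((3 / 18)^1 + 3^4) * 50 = 12175 / 3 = 4058.33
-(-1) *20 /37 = 20 /37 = 0.54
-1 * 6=-6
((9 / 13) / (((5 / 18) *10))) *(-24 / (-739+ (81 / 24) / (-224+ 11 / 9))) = 0.01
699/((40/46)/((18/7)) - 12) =-144693/2414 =-59.94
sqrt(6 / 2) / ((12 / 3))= 0.43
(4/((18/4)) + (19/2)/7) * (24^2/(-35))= -9056/245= -36.96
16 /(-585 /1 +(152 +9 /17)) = -34 /919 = -0.04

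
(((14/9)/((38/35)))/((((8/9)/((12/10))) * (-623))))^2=441/45751696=0.00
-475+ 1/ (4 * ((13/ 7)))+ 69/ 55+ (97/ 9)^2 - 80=-101339747/ 231660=-437.45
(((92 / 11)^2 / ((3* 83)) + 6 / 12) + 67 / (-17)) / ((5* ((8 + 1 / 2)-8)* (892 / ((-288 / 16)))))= 9711951 / 380730130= 0.03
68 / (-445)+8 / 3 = 3356 / 1335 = 2.51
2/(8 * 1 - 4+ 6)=1/5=0.20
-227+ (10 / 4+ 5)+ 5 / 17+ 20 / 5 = -7317 / 34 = -215.21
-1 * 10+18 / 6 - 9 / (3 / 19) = -64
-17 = -17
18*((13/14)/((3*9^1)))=13/21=0.62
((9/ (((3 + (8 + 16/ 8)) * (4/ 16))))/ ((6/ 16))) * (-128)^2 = 1572864/ 13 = 120989.54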